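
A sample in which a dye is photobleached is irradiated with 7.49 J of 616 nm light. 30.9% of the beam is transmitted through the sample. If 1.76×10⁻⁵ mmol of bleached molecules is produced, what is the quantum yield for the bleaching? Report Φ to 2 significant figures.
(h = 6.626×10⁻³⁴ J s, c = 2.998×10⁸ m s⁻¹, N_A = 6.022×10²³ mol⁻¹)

Φ = 6.6×10⁻⁴

Product: 1.76×10⁻⁵ mmol = 1.76×10⁻⁸ mol.
Photon energy at 616 nm: hc/λ = (6.626×10⁻³⁴)(2.998×10⁸)/(616×10⁻⁹) = 3.225×10⁻¹⁹ J.
Photons incident: 7.49 / 3.225×10⁻¹⁹ = 2.322×10¹⁹, i.e. 2.322×10¹⁹/6.022×10²³ = 3.856×10⁻⁵ mol.
Fraction absorbed: 1 − 30.9/100 = 0.6910.
Photons absorbed: 0.6910 × 3.856×10⁻⁵ = 2.664×10⁻⁵ mol.
Φ = 1.76×10⁻⁸ mol / 2.664×10⁻⁵ mol photons = 6.6×10⁻⁴.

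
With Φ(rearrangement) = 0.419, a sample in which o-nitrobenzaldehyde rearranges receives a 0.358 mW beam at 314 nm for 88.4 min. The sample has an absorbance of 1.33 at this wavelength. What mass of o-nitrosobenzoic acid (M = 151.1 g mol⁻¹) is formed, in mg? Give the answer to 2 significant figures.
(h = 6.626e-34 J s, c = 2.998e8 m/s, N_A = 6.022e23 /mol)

Photon energy at 314 nm: hc/λ = (6.626e-34)(2.998e8)/(314e-9) = 6.326e-19 J.
Energy delivered: (0.358 mW)(5304 s) = 1.899 J.
Photons incident: 1.899 / 6.326e-19 = 3.002e18, i.e. 3.002e18/6.022e23 = 4.985e-6 mol.
Fraction absorbed: 1 − 10^(−1.33) = 0.9532.
Photons absorbed: 0.9532 × 4.985e-6 = 4.752e-6 mol.
Product: Φ × n_abs = 0.419 × 4.752e-6 = 1.991e-6 mol.
Mass: 1.991e-6 × 151.1 = 3.008e-4 g = 0.30 mg.

0.30 mg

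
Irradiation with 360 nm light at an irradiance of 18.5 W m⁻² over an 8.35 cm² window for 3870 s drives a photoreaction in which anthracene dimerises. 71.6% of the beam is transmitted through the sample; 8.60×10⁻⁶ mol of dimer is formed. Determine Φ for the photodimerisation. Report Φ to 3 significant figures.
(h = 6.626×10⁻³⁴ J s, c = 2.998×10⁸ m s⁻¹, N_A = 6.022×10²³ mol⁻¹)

Photon energy at 360 nm: hc/λ = (6.626×10⁻³⁴)(2.998×10⁸)/(360×10⁻⁹) = 5.518×10⁻¹⁹ J.
Energy delivered: (18.5 W m⁻²)(8.35×10⁻⁴ m²)(3870 s) = 59.78 J.
Photons incident: 59.78 / 5.518×10⁻¹⁹ = 1.083×10²⁰, i.e. 1.083×10²⁰/6.022×10²³ = 1.798×10⁻⁴ mol.
Fraction absorbed: 1 − 71.6/100 = 0.2840.
Photons absorbed: 0.2840 × 1.798×10⁻⁴ = 5.106×10⁻⁵ mol.
Φ = 8.60×10⁻⁶ mol / 5.106×10⁻⁵ mol photons = 0.168.

Φ = 0.168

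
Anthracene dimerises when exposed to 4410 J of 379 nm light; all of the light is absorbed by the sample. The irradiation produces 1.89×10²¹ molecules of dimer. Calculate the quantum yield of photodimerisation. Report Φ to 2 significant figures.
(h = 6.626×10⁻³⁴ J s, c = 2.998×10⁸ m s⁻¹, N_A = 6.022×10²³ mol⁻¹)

Φ = 0.22

Product: 1.89×10²¹ / 6.022×10²³ = 0.003138 mol.
Photon energy at 379 nm: hc/λ = (6.626×10⁻³⁴)(2.998×10⁸)/(379×10⁻⁹) = 5.241×10⁻¹⁹ J.
Photons incident: 4410 / 5.241×10⁻¹⁹ = 8.414×10²¹, i.e. 8.414×10²¹/6.022×10²³ = 0.01397 mol.
Φ = 0.003138 mol / 0.01397 mol photons = 0.22.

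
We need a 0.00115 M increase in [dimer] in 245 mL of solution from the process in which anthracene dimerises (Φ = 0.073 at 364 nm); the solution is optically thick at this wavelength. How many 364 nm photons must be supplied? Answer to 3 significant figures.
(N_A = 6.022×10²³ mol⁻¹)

Product: (0.00115 M)(0.245 L) = 2.818×10⁻⁴ mol.
Photons that must be absorbed: 2.818×10⁻⁴ / 0.073 = 0.003860 mol.
Photon count: 0.003860 × 6.022×10²³ = 2.32×10²¹.

2.32×10²¹ photons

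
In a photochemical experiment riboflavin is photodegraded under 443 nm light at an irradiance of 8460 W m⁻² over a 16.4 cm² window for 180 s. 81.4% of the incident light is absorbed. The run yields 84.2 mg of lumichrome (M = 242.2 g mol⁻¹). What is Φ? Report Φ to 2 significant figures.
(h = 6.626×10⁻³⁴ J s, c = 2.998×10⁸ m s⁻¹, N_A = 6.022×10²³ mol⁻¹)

Product: 84.2 mg / 242.2 g mol⁻¹ = 3.476×10⁻⁴ mol.
Photon energy at 443 nm: hc/λ = (6.626×10⁻³⁴)(2.998×10⁸)/(443×10⁻⁹) = 4.484×10⁻¹⁹ J.
Energy delivered: (8460 W m⁻²)(16.4×10⁻⁴ m²)(180 s) = 2497 J.
Photons incident: 2497 / 4.484×10⁻¹⁹ = 5.569×10²¹, i.e. 5.569×10²¹/6.022×10²³ = 0.009248 mol.
Photons absorbed: 0.814 × 0.009248 = 0.007528 mol.
Φ = 3.476×10⁻⁴ mol / 0.007528 mol photons = 0.046.

Φ = 0.046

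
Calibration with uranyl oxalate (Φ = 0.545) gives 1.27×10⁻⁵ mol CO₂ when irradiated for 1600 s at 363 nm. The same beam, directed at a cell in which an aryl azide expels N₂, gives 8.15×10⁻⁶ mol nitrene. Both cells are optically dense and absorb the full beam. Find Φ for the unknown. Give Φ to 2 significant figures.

Φ = 0.35

Photons absorbed by the actinometer: 1.27×10⁻⁵ / 0.545 = 2.330×10⁻⁵ mol.
Φ(unknown) = 8.15×10⁻⁶ / 2.330×10⁻⁵ = 0.35.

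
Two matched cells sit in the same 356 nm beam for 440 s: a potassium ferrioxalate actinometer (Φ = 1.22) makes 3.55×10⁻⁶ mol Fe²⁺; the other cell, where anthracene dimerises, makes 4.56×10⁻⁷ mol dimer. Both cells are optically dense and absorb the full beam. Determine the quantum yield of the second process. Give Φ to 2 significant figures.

Φ = 0.16

Photons absorbed by the actinometer: 3.55×10⁻⁶ / 1.22 = 2.910×10⁻⁶ mol.
Φ(unknown) = 4.56×10⁻⁷ / 2.910×10⁻⁶ = 0.16.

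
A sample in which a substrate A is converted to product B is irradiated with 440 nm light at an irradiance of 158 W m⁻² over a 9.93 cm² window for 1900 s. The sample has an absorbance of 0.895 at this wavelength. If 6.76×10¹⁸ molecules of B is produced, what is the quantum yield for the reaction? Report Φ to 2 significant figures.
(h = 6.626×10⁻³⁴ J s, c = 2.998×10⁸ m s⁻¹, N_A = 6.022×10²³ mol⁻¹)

Product: 6.76×10¹⁸ / 6.022×10²³ = 1.123×10⁻⁵ mol.
Photon energy at 440 nm: hc/λ = (6.626×10⁻³⁴)(2.998×10⁸)/(440×10⁻⁹) = 4.515×10⁻¹⁹ J.
Energy delivered: (158 W m⁻²)(9.93×10⁻⁴ m²)(1900 s) = 298.1 J.
Photons incident: 298.1 / 4.515×10⁻¹⁹ = 6.602×10²⁰, i.e. 6.602×10²⁰/6.022×10²³ = 0.001096 mol.
Fraction absorbed: 1 − 10^(−0.895) = 0.8726.
Photons absorbed: 0.8726 × 0.001096 = 9.564×10⁻⁴ mol.
Φ = 1.123×10⁻⁵ mol / 9.564×10⁻⁴ mol photons = 0.012.

Φ = 0.012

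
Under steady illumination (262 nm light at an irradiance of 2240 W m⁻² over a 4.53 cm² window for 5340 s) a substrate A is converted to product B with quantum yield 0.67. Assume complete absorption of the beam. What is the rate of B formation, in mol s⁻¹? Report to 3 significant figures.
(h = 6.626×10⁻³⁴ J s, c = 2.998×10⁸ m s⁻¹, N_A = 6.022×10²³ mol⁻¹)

1.49×10⁻⁶ mol s⁻¹

Photon energy at 262 nm: hc/λ = (6.626×10⁻³⁴)(2.998×10⁸)/(262×10⁻⁹) = 7.582×10⁻¹⁹ J.
Energy delivered: (2240 W m⁻²)(4.53×10⁻⁴ m²)(5340 s) = 5419 J.
Photons incident: 5419 / 7.582×10⁻¹⁹ = 7.147×10²¹, i.e. 7.147×10²¹/6.022×10²³ = 0.01187 mol.
Product formed: 0.67 × 0.01187 = 0.007953 mol.
Rate: 0.007953 / 5340 s = 1.49×10⁻⁶ mol s⁻¹.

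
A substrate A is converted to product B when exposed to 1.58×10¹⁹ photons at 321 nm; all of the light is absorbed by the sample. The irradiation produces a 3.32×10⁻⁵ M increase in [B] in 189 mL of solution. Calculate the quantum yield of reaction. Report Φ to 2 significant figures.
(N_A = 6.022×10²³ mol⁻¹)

Product: (3.32×10⁻⁵ M)(0.189 L) = 6.275×10⁻⁶ mol.
Moles of photons: 1.58×10¹⁹ / 6.022×10²³ = 2.624×10⁻⁵ mol.
Φ = 6.275×10⁻⁶ mol / 2.624×10⁻⁵ mol photons = 0.24.

Φ = 0.24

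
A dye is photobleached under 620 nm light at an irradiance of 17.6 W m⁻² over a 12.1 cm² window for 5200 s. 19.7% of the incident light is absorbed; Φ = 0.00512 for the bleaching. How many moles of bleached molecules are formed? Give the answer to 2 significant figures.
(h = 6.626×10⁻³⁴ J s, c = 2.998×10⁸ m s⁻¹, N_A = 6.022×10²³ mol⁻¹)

5.8×10⁻⁷ mol

Photon energy at 620 nm: hc/λ = (6.626×10⁻³⁴)(2.998×10⁸)/(620×10⁻⁹) = 3.204×10⁻¹⁹ J.
Energy delivered: (17.6 W m⁻²)(12.1×10⁻⁴ m²)(5200 s) = 110.7 J.
Photons incident: 110.7 / 3.204×10⁻¹⁹ = 3.455×10²⁰, i.e. 3.455×10²⁰/6.022×10²³ = 5.737×10⁻⁴ mol.
Photons absorbed: 0.197 × 5.737×10⁻⁴ = 1.130×10⁻⁴ mol.
Product: Φ × n_abs = 0.00512 × 1.130×10⁻⁴ = 5.786×10⁻⁷ mol.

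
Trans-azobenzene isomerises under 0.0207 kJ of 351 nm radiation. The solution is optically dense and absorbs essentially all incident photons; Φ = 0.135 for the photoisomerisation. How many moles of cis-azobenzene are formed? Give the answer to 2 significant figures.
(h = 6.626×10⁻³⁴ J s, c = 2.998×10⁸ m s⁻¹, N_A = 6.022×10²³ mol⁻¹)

8.2×10⁻⁶ mol

Photon energy at 351 nm: hc/λ = (6.626×10⁻³⁴)(2.998×10⁸)/(351×10⁻⁹) = 5.659×10⁻¹⁹ J.
Incident energy: 0.0207 kJ = 20.7 J.
Photons incident: 20.7 / 5.659×10⁻¹⁹ = 3.658×10¹⁹, i.e. 3.658×10¹⁹/6.022×10²³ = 6.074×10⁻⁵ mol.
Product: Φ × n_abs = 0.135 × 6.074×10⁻⁵ = 8.200×10⁻⁶ mol.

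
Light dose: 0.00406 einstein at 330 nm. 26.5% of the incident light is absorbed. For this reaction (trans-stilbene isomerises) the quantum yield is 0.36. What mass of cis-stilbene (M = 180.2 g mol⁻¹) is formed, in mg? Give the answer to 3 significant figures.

Photons absorbed: 0.265 × 0.00406 = 0.001076 mol.
Product: Φ × n_abs = 0.36 × 0.001076 = 3.874×10⁻⁴ mol.
Mass: 3.874×10⁻⁴ × 180.2 = 0.06981 g = 69.8 mg.

69.8 mg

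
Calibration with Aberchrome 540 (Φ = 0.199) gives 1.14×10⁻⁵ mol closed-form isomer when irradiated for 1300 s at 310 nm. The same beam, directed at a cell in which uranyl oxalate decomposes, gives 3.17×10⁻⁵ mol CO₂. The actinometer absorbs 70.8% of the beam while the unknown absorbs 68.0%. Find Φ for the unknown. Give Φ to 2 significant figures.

Φ = 0.58

Photons absorbed by the actinometer: 1.14×10⁻⁵ / 0.199 = 5.729×10⁻⁵ mol.
Incident flux: 5.729×10⁻⁵ / 0.708 = 8.092×10⁻⁵ einstein.
Absorbed by unknown: 0.680 × 8.092×10⁻⁵ = 5.503×10⁻⁵ mol.
Φ(unknown) = 3.17×10⁻⁵ / 5.503×10⁻⁵ = 0.58.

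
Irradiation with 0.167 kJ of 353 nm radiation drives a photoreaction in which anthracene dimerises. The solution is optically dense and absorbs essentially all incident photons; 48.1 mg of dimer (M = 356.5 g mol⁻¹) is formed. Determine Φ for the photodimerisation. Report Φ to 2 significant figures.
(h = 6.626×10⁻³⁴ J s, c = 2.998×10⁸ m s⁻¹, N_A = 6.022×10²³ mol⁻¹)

Product: 48.1 mg / 356.5 g mol⁻¹ = 1.349×10⁻⁴ mol.
Photon energy at 353 nm: hc/λ = (6.626×10⁻³⁴)(2.998×10⁸)/(353×10⁻⁹) = 5.627×10⁻¹⁹ J.
Incident energy: 0.167 kJ = 167 J.
Photons incident: 167 / 5.627×10⁻¹⁹ = 2.968×10²⁰, i.e. 2.968×10²⁰/6.022×10²³ = 4.929×10⁻⁴ mol.
Φ = 1.349×10⁻⁴ mol / 4.929×10⁻⁴ mol photons = 0.27.

Φ = 0.27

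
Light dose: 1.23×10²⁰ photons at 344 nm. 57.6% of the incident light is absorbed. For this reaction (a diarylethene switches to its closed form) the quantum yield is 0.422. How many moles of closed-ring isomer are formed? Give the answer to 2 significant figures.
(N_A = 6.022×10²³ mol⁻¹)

5.0×10⁻⁵ mol

Moles of photons: 1.23×10²⁰ / 6.022×10²³ = 2.043×10⁻⁴ mol.
Photons absorbed: 0.576 × 2.043×10⁻⁴ = 1.177×10⁻⁴ mol.
Product: Φ × n_abs = 0.422 × 1.177×10⁻⁴ = 4.967×10⁻⁵ mol.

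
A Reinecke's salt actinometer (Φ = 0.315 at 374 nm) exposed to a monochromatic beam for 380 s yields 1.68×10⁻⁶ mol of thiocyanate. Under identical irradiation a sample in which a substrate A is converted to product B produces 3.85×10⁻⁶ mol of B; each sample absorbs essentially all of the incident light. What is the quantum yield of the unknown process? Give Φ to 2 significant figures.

Φ = 0.72

Photons absorbed by the actinometer: 1.68×10⁻⁶ / 0.315 = 5.333×10⁻⁶ mol.
Φ(unknown) = 3.85×10⁻⁶ / 5.333×10⁻⁶ = 0.72.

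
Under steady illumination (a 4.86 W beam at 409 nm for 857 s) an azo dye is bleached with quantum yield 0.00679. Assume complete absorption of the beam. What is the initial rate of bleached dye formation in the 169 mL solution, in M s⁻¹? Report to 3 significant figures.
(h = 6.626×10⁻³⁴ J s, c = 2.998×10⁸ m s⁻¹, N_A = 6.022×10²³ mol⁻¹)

6.68×10⁻⁷ M s⁻¹

Photon energy at 409 nm: hc/λ = (6.626×10⁻³⁴)(2.998×10⁸)/(409×10⁻⁹) = 4.857×10⁻¹⁹ J.
Energy delivered: (4.86 W)(857 s) = 4165 J.
Photons incident: 4165 / 4.857×10⁻¹⁹ = 8.575×10²¹, i.e. 8.575×10²¹/6.022×10²³ = 0.01424 mol.
Product formed: 0.00679 × 0.01424 = 9.669×10⁻⁵ mol.
Rate: 9.669×10⁻⁵ mol / (857 s × 0.169 L) = 6.68×10⁻⁷ M s⁻¹.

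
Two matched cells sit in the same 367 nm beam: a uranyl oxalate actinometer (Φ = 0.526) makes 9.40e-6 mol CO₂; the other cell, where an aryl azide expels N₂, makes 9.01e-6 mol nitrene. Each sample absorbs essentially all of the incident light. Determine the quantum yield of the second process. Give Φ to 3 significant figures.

Φ = 0.504

Photons absorbed by the actinometer: 9.40e-6 / 0.526 = 1.787e-5 mol.
Φ(unknown) = 9.01e-6 / 1.787e-5 = 0.504.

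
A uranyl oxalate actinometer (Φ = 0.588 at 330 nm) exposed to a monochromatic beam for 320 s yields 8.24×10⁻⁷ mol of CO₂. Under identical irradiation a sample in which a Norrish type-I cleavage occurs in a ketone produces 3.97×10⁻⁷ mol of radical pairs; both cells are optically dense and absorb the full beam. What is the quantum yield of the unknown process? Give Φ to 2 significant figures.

Φ = 0.28

Photons absorbed by the actinometer: 8.24×10⁻⁷ / 0.588 = 1.401×10⁻⁶ mol.
Φ(unknown) = 3.97×10⁻⁷ / 1.401×10⁻⁶ = 0.28.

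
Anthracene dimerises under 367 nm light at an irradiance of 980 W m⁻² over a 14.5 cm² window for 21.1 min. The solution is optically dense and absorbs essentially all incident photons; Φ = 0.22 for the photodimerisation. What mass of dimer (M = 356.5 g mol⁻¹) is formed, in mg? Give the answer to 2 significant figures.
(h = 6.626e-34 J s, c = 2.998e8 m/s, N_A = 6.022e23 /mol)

430 mg

Photon energy at 367 nm: hc/λ = (6.626e-34)(2.998e8)/(367e-9) = 5.413e-19 J.
Energy delivered: (980 W m⁻²)(14.5e-4 m²)(1266 s) = 1799 J.
Photons incident: 1799 / 5.413e-19 = 3.323e21, i.e. 3.323e21/6.022e23 = 0.005518 mol.
Product: Φ × n_abs = 0.22 × 0.005518 = 0.001214 mol.
Mass: 0.001214 × 356.5 = 0.4328 g = 430 mg.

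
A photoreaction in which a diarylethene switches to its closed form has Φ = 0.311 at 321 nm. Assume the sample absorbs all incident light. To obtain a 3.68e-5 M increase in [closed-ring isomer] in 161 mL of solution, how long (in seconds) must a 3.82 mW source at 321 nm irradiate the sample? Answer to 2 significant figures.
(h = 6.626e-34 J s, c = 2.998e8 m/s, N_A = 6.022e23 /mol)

Product: (3.68e-5 M)(0.161 L) = 5.925e-6 mol.
Photons that must be absorbed: 5.925e-6 / 0.311 = 1.905e-5 mol.
Photon energy: hc/λ = 6.188e-19 J; per mole, 3.726e5 J mol⁻¹.
Energy required: 1.905e-5 × 3.726e5 = 7.098 J.
Time: 7.098 J / 0.00382 W = 1900 s.

t ≈ 1900 s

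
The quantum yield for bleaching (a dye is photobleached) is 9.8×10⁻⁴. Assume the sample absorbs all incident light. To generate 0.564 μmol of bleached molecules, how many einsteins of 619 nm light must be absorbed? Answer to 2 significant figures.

Product: 0.564 μmol = 5.64×10⁻⁷ mol.
Photons that must be absorbed: 5.64×10⁻⁷ / 9.8×10⁻⁴ = 5.755×10⁻⁴ mol.

5.8×10⁻⁴ einstein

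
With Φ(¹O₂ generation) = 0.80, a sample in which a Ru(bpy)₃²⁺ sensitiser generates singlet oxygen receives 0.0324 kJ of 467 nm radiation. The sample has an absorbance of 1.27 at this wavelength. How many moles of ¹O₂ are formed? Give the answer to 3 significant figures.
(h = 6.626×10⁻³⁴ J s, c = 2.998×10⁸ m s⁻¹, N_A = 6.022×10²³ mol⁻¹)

Photon energy at 467 nm: hc/λ = (6.626×10⁻³⁴)(2.998×10⁸)/(467×10⁻⁹) = 4.254×10⁻¹⁹ J.
Incident energy: 0.0324 kJ = 32.4 J.
Photons incident: 32.4 / 4.254×10⁻¹⁹ = 7.616×10¹⁹, i.e. 7.616×10¹⁹/6.022×10²³ = 1.265×10⁻⁴ mol.
Fraction absorbed: 1 − 10^(−1.27) = 0.9463.
Photons absorbed: 0.9463 × 1.265×10⁻⁴ = 1.197×10⁻⁴ mol.
Product: Φ × n_abs = 0.80 × 1.197×10⁻⁴ = 9.576×10⁻⁵ mol.

9.58×10⁻⁵ mol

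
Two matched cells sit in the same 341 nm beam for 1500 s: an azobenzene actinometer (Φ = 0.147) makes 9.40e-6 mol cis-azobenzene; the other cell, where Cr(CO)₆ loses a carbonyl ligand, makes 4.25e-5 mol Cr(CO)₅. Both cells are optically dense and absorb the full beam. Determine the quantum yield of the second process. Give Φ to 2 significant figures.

Φ = 0.66

Photons absorbed by the actinometer: 9.40e-6 / 0.147 = 6.395e-5 mol.
Φ(unknown) = 4.25e-5 / 6.395e-5 = 0.66.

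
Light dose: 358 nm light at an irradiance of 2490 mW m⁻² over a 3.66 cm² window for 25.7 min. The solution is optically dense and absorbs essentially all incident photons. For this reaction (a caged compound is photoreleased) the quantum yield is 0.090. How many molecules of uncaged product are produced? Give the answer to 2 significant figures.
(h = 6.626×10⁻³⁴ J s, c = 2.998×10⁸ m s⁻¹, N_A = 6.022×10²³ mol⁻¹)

2.3×10¹⁷ molecules

Photon energy at 358 nm: hc/λ = (6.626×10⁻³⁴)(2.998×10⁸)/(358×10⁻⁹) = 5.549×10⁻¹⁹ J.
Energy delivered: (2490 mW m⁻²)(3.66×10⁻⁴ m²)(1542 s) = 1.405 J.
Photons incident: 1.405 / 5.549×10⁻¹⁹ = 2.532×10¹⁸, i.e. 2.532×10¹⁸/6.022×10²³ = 4.205×10⁻⁶ mol.
Product: Φ × n_abs = 0.090 × 4.205×10⁻⁶ = 3.785×10⁻⁷ mol.
As a count: 3.785×10⁻⁷ × 6.022×10²³ = 2.3×10¹⁷.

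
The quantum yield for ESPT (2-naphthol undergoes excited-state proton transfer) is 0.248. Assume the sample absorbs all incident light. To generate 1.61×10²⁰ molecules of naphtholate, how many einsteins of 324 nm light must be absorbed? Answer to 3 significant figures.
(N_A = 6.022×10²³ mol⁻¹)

Product: 1.61×10²⁰ / 6.022×10²³ = 2.674×10⁻⁴ mol.
Photons that must be absorbed: 2.674×10⁻⁴ / 0.248 = 0.001078 mol.

0.00108 einstein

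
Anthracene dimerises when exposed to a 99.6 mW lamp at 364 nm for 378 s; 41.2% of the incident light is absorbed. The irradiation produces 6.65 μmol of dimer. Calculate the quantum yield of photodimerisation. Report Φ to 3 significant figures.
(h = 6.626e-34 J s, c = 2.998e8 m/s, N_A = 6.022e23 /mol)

Φ = 0.141

Product: 6.65 μmol = 6.65e-6 mol.
Photon energy at 364 nm: hc/λ = (6.626e-34)(2.998e8)/(364e-9) = 5.457e-19 J.
Energy delivered: (99.6 mW)(378 s) = 37.65 J.
Photons incident: 37.65 / 5.457e-19 = 6.899e19, i.e. 6.899e19/6.022e23 = 1.146e-4 mol.
Photons absorbed: 0.412 × 1.146e-4 = 4.722e-5 mol.
Φ = 6.65e-6 mol / 4.722e-5 mol photons = 0.141.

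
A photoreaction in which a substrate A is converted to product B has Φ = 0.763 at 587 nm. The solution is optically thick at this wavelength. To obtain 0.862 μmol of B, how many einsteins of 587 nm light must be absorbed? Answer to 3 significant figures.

Product: 0.862 μmol = 8.62×10⁻⁷ mol.
Photons that must be absorbed: 8.62×10⁻⁷ / 0.763 = 1.130×10⁻⁶ mol.

1.13×10⁻⁶ einstein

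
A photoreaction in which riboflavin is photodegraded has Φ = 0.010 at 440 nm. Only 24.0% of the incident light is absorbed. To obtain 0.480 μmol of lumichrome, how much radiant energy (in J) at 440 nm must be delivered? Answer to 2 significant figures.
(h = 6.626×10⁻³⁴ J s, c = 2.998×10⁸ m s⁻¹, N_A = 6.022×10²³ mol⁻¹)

54 J

Product: 0.480 μmol = 4.80×10⁻⁷ mol.
Photons that must be absorbed: 4.80×10⁻⁷ / 0.010 = 4.800×10⁻⁵ mol.
Incident photons needed: 4.800×10⁻⁵ / 0.240 = 2.000×10⁻⁴ mol.
Photon energy: hc/λ = 4.515×10⁻¹⁹ J; per mole, 2.719×10⁵ J mol⁻¹.
Energy required: 2.000×10⁻⁴ × 2.719×10⁵ = 54 J.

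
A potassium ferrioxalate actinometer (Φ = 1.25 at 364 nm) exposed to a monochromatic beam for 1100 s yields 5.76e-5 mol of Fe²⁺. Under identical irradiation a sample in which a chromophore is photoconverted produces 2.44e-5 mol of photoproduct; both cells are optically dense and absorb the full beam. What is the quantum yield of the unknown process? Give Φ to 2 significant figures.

Φ = 0.53

Photons absorbed by the actinometer: 5.76e-5 / 1.25 = 4.608e-5 mol.
Φ(unknown) = 2.44e-5 / 4.608e-5 = 0.53.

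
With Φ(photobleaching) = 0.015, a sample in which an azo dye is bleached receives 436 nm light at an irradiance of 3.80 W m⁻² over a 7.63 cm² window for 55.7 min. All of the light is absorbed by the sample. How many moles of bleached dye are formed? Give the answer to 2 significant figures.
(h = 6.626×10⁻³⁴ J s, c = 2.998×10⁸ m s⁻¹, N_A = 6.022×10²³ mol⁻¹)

Photon energy at 436 nm: hc/λ = (6.626×10⁻³⁴)(2.998×10⁸)/(436×10⁻⁹) = 4.556×10⁻¹⁹ J.
Energy delivered: (3.80 W m⁻²)(7.63×10⁻⁴ m²)(3342 s) = 9.690 J.
Photons incident: 9.690 / 4.556×10⁻¹⁹ = 2.127×10¹⁹, i.e. 2.127×10¹⁹/6.022×10²³ = 3.532×10⁻⁵ mol.
Product: Φ × n_abs = 0.015 × 3.532×10⁻⁵ = 5.298×10⁻⁷ mol.

5.3×10⁻⁷ mol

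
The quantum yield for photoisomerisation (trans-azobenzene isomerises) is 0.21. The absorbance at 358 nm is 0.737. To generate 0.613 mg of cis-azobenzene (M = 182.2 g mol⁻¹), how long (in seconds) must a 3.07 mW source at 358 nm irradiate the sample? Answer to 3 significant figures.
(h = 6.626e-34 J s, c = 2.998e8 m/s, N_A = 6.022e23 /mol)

Product: 0.613 mg / 182.2 g mol⁻¹ = 3.364e-6 mol.
Photons that must be absorbed: 3.364e-6 / 0.21 = 1.602e-5 mol.
Fraction absorbed: 1 − 10^(−0.737) = 0.8168.
Incident photons needed: 1.602e-5 / 0.8168 = 1.961e-5 mol.
Photon energy: hc/λ = 5.549e-19 J; per mole, 3.342e5 J mol⁻¹.
Energy required: 1.961e-5 × 3.342e5 = 6.554 J.
Time: 6.554 J / 0.00307 W = 2130 s.

t ≈ 2130 s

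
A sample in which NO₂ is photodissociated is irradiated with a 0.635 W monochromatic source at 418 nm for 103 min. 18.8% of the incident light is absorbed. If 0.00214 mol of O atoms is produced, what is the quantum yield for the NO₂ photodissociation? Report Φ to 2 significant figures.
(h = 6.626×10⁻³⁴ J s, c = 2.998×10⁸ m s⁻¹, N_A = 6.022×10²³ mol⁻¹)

Photon energy at 418 nm: hc/λ = (6.626×10⁻³⁴)(2.998×10⁸)/(418×10⁻⁹) = 4.752×10⁻¹⁹ J.
Energy delivered: (0.635 W)(6180 s) = 3924 J.
Photons incident: 3924 / 4.752×10⁻¹⁹ = 8.258×10²¹, i.e. 8.258×10²¹/6.022×10²³ = 0.01371 mol.
Photons absorbed: 0.188 × 0.01371 = 0.002577 mol.
Φ = 0.00214 mol / 0.002577 mol photons = 0.83.

Φ = 0.83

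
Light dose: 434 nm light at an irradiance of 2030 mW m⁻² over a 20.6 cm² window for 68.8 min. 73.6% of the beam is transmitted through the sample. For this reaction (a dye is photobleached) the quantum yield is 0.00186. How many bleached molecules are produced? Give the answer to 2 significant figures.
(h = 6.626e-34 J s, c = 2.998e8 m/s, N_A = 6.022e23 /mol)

1.9e16 bleached molecules

Photon energy at 434 nm: hc/λ = (6.626e-34)(2.998e8)/(434e-9) = 4.577e-19 J.
Energy delivered: (2030 mW m⁻²)(20.6e-4 m²)(4128 s) = 17.26 J.
Photons incident: 17.26 / 4.577e-19 = 3.771e19, i.e. 3.771e19/6.022e23 = 6.262e-5 mol.
Fraction absorbed: 1 − 73.6/100 = 0.2640.
Photons absorbed: 0.2640 × 6.262e-5 = 1.653e-5 mol.
Product: Φ × n_abs = 0.00186 × 1.653e-5 = 3.075e-8 mol.
As a count: 3.075e-8 × 6.022e23 = 1.9e16.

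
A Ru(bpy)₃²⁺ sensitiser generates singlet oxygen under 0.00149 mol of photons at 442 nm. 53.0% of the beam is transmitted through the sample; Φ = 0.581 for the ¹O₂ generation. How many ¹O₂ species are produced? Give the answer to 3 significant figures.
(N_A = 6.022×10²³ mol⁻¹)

Fraction absorbed: 1 − 53.0/100 = 0.4700.
Photons absorbed: 0.4700 × 0.00149 = 7.003×10⁻⁴ mol.
Product: Φ × n_abs = 0.581 × 7.003×10⁻⁴ = 4.069×10⁻⁴ mol.
As a count: 4.069×10⁻⁴ × 6.022×10²³ = 2.45×10²⁰.

2.45×10²⁰ species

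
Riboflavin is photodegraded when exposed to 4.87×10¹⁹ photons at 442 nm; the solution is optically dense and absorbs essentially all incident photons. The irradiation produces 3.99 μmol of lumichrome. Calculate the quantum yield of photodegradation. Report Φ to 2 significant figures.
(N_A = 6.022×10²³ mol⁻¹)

Product: 3.99 μmol = 3.99×10⁻⁶ mol.
Moles of photons: 4.87×10¹⁹ / 6.022×10²³ = 8.087×10⁻⁵ mol.
Φ = 3.99×10⁻⁶ mol / 8.087×10⁻⁵ mol photons = 0.049.

Φ = 0.049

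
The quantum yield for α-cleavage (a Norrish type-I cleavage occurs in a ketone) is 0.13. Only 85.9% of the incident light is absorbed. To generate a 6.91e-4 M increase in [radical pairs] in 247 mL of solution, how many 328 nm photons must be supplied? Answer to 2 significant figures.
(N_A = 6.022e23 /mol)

9.2e20 photons

Product: (6.91e-4 M)(0.247 L) = 1.707e-4 mol.
Photons that must be absorbed: 1.707e-4 / 0.13 = 0.001313 mol.
Incident photons needed: 0.001313 / 0.859 = 0.001529 mol.
Photon count: 0.001529 × 6.022e23 = 9.2e20.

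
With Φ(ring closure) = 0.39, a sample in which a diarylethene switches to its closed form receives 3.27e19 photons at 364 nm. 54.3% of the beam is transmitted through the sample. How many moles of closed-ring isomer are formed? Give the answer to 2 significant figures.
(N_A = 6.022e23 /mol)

9.7e-6 mol

Moles of photons: 3.27e19 / 6.022e23 = 5.430e-5 mol.
Fraction absorbed: 1 − 54.3/100 = 0.4570.
Photons absorbed: 0.4570 × 5.430e-5 = 2.482e-5 mol.
Product: Φ × n_abs = 0.39 × 2.482e-5 = 9.680e-6 mol.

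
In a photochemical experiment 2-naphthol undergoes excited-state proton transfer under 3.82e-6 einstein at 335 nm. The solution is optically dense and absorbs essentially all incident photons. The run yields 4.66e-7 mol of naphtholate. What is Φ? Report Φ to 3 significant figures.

Φ = 4.66e-7 mol / 3.82e-6 mol photons = 0.122.

Φ = 0.122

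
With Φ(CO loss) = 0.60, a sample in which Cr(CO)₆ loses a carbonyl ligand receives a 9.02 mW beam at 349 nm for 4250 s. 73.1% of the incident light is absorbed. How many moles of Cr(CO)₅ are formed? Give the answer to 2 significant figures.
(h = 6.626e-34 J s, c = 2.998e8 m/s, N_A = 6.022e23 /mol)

4.9e-5 mol

Photon energy at 349 nm: hc/λ = (6.626e-34)(2.998e8)/(349e-9) = 5.692e-19 J.
Energy delivered: (9.02 mW)(4250 s) = 38.34 J.
Photons incident: 38.34 / 5.692e-19 = 6.736e19, i.e. 6.736e19/6.022e23 = 1.119e-4 mol.
Photons absorbed: 0.731 × 1.119e-4 = 8.180e-5 mol.
Product: Φ × n_abs = 0.60 × 8.180e-5 = 4.908e-5 mol.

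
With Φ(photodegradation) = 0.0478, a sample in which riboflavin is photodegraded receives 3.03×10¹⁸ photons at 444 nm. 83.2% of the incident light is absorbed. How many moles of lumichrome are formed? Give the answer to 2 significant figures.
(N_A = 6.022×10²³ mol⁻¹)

2.0×10⁻⁷ mol

Moles of photons: 3.03×10¹⁸ / 6.022×10²³ = 5.032×10⁻⁶ mol.
Photons absorbed: 0.832 × 5.032×10⁻⁶ = 4.187×10⁻⁶ mol.
Product: Φ × n_abs = 0.0478 × 4.187×10⁻⁶ = 2.001×10⁻⁷ mol.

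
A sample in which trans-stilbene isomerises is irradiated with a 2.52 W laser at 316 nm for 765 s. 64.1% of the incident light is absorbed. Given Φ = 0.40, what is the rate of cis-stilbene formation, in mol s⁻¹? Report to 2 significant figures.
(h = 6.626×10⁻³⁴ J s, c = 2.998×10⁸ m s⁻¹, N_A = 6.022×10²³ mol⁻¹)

Photon energy at 316 nm: hc/λ = (6.626×10⁻³⁴)(2.998×10⁸)/(316×10⁻⁹) = 6.286×10⁻¹⁹ J.
Energy delivered: (2.52 W)(765 s) = 1928 J.
Photons incident: 1928 / 6.286×10⁻¹⁹ = 3.067×10²¹, i.e. 3.067×10²¹/6.022×10²³ = 0.005093 mol.
Photons absorbed: 0.641 × 0.005093 = 0.003265 mol.
Product formed: 0.40 × 0.003265 = 0.001306 mol.
Rate: 0.001306 / 765 s = 1.7×10⁻⁶ mol s⁻¹.

1.7×10⁻⁶ mol s⁻¹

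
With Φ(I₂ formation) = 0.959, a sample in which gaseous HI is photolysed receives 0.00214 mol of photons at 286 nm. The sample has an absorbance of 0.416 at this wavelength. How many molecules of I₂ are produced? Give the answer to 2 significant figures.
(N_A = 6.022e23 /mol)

Fraction absorbed: 1 − 10^(−0.416) = 0.6163.
Photons absorbed: 0.6163 × 0.00214 = 0.001319 mol.
Product: Φ × n_abs = 0.959 × 0.001319 = 0.001265 mol.
As a count: 0.001265 × 6.022e23 = 7.6e20.

7.6e20 molecules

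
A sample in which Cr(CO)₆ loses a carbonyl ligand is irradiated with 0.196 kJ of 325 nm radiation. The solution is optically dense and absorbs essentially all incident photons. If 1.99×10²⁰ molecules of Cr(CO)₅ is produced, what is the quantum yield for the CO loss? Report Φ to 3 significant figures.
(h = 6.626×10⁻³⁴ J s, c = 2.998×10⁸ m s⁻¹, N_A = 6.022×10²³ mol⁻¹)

Φ = 0.621

Product: 1.99×10²⁰ / 6.022×10²³ = 3.305×10⁻⁴ mol.
Photon energy at 325 nm: hc/λ = (6.626×10⁻³⁴)(2.998×10⁸)/(325×10⁻⁹) = 6.112×10⁻¹⁹ J.
Incident energy: 0.196 kJ = 196 J.
Photons incident: 196 / 6.112×10⁻¹⁹ = 3.207×10²⁰, i.e. 3.207×10²⁰/6.022×10²³ = 5.325×10⁻⁴ mol.
Φ = 3.305×10⁻⁴ mol / 5.325×10⁻⁴ mol photons = 0.621.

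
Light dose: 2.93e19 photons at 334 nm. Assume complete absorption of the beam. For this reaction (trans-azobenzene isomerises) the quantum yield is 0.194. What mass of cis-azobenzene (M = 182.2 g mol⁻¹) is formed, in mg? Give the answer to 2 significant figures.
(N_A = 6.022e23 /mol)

Moles of photons: 2.93e19 / 6.022e23 = 4.865e-5 mol.
Product: Φ × n_abs = 0.194 × 4.865e-5 = 9.438e-6 mol.
Mass: 9.438e-6 × 182.2 = 0.001720 g = 1.7 mg.

1.7 mg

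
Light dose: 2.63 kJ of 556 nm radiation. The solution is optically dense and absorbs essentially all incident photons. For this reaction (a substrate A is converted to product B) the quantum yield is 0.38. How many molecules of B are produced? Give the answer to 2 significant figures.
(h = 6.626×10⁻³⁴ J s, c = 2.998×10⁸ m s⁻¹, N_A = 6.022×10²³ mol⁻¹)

Photon energy at 556 nm: hc/λ = (6.626×10⁻³⁴)(2.998×10⁸)/(556×10⁻⁹) = 3.573×10⁻¹⁹ J.
Incident energy: 2.63 kJ = 2630 J.
Photons incident: 2630 / 3.573×10⁻¹⁹ = 7.361×10²¹, i.e. 7.361×10²¹/6.022×10²³ = 0.01222 mol.
Product: Φ × n_abs = 0.38 × 0.01222 = 0.004644 mol.
As a count: 0.004644 × 6.022×10²³ = 2.8×10²¹.

2.8×10²¹ molecules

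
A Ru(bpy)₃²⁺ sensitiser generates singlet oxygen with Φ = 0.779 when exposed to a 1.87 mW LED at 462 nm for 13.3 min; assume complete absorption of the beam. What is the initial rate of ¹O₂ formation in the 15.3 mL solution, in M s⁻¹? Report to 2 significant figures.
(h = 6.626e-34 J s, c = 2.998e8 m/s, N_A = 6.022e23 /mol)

3.7e-7 M s⁻¹

Photon energy at 462 nm: hc/λ = (6.626e-34)(2.998e8)/(462e-9) = 4.300e-19 J.
Energy delivered: (1.87 mW)(798 s) = 1.492 J.
Photons incident: 1.492 / 4.300e-19 = 3.470e18, i.e. 3.470e18/6.022e23 = 5.762e-6 mol.
Product formed: 0.779 × 5.762e-6 = 4.489e-6 mol.
Rate: 4.489e-6 mol / (798 s × 0.0153 L) = 3.7e-7 M s⁻¹.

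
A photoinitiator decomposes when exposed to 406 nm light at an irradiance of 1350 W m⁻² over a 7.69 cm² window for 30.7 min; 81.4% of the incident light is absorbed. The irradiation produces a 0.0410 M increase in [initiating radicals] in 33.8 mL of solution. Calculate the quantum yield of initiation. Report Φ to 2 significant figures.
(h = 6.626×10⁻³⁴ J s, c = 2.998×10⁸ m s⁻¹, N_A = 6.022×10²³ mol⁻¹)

Product: (0.0410 M)(0.0338 L) = 0.001386 mol.
Photon energy at 406 nm: hc/λ = (6.626×10⁻³⁴)(2.998×10⁸)/(406×10⁻⁹) = 4.893×10⁻¹⁹ J.
Energy delivered: (1350 W m⁻²)(7.69×10⁻⁴ m²)(1842 s) = 1912 J.
Photons incident: 1912 / 4.893×10⁻¹⁹ = 3.908×10²¹, i.e. 3.908×10²¹/6.022×10²³ = 0.006490 mol.
Photons absorbed: 0.814 × 0.006490 = 0.005283 mol.
Φ = 0.001386 mol / 0.005283 mol photons = 0.26.

Φ = 0.26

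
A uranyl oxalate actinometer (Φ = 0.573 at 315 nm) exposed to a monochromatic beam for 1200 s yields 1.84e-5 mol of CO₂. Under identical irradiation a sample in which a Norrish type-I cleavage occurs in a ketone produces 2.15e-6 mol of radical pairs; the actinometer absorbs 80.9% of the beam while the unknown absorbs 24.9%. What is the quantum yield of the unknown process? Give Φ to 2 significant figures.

Photons absorbed by the actinometer: 1.84e-5 / 0.573 = 3.211e-5 mol.
Incident flux: 3.211e-5 / 0.809 = 3.969e-5 einstein.
Absorbed by unknown: 0.249 × 3.969e-5 = 9.883e-6 mol.
Φ(unknown) = 2.15e-6 / 9.883e-6 = 0.22.

Φ = 0.22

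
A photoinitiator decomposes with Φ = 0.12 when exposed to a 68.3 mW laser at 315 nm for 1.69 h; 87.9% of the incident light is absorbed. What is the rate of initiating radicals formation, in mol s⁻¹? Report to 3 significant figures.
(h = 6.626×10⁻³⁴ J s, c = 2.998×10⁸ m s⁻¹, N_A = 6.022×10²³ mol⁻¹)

Photon energy at 315 nm: hc/λ = (6.626×10⁻³⁴)(2.998×10⁸)/(315×10⁻⁹) = 6.306×10⁻¹⁹ J.
Energy delivered: (68.3 mW)(6084 s) = 415.5 J.
Photons incident: 415.5 / 6.306×10⁻¹⁹ = 6.589×10²⁰, i.e. 6.589×10²⁰/6.022×10²³ = 0.001094 mol.
Photons absorbed: 0.879 × 0.001094 = 9.616×10⁻⁴ mol.
Product formed: 0.12 × 9.616×10⁻⁴ = 1.154×10⁻⁴ mol.
Rate: 1.154×10⁻⁴ / 6084 s = 1.90×10⁻⁸ mol s⁻¹.

1.90×10⁻⁸ mol s⁻¹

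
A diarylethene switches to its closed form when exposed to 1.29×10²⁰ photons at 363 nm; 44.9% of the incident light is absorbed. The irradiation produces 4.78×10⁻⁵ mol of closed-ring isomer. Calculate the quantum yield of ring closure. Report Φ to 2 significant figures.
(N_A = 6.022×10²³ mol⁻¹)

Φ = 0.50

Moles of photons: 1.29×10²⁰ / 6.022×10²³ = 2.142×10⁻⁴ mol.
Photons absorbed: 0.449 × 2.142×10⁻⁴ = 9.618×10⁻⁵ mol.
Φ = 4.78×10⁻⁵ mol / 9.618×10⁻⁵ mol photons = 0.50.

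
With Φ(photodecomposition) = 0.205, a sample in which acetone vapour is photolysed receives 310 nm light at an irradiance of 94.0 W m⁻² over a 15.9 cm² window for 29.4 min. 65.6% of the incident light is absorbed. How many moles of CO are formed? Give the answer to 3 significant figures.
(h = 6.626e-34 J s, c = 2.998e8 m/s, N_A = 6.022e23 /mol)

9.19e-5 mol

Photon energy at 310 nm: hc/λ = (6.626e-34)(2.998e8)/(310e-9) = 6.408e-19 J.
Energy delivered: (94.0 W m⁻²)(15.9e-4 m²)(1764 s) = 263.6 J.
Photons incident: 263.6 / 6.408e-19 = 4.114e20, i.e. 4.114e20/6.022e23 = 6.832e-4 mol.
Photons absorbed: 0.656 × 6.832e-4 = 4.482e-4 mol.
Product: Φ × n_abs = 0.205 × 4.482e-4 = 9.188e-5 mol.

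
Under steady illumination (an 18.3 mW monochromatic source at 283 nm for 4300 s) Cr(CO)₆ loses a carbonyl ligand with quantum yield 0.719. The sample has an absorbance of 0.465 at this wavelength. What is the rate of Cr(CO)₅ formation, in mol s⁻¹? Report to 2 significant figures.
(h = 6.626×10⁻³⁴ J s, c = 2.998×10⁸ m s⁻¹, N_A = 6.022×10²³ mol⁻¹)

2.0×10⁻⁸ mol s⁻¹

Photon energy at 283 nm: hc/λ = (6.626×10⁻³⁴)(2.998×10⁸)/(283×10⁻⁹) = 7.019×10⁻¹⁹ J.
Energy delivered: (18.3 mW)(4300 s) = 78.69 J.
Photons incident: 78.69 / 7.019×10⁻¹⁹ = 1.121×10²⁰, i.e. 1.121×10²⁰/6.022×10²³ = 1.862×10⁻⁴ mol.
Fraction absorbed: 1 − 10^(−0.465) = 0.6572.
Photons absorbed: 0.6572 × 1.862×10⁻⁴ = 1.224×10⁻⁴ mol.
Product formed: 0.719 × 1.224×10⁻⁴ = 8.801×10⁻⁵ mol.
Rate: 8.801×10⁻⁵ / 4300 s = 2.0×10⁻⁸ mol s⁻¹.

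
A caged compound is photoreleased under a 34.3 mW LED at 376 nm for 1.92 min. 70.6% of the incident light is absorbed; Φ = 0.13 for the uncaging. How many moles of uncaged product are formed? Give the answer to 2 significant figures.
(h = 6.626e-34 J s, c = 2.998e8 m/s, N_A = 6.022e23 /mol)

1.1e-6 mol

Photon energy at 376 nm: hc/λ = (6.626e-34)(2.998e8)/(376e-9) = 5.283e-19 J.
Energy delivered: (34.3 mW)(115.2 s) = 3.951 J.
Photons incident: 3.951 / 5.283e-19 = 7.479e18, i.e. 7.479e18/6.022e23 = 1.242e-5 mol.
Photons absorbed: 0.706 × 1.242e-5 = 8.769e-6 mol.
Product: Φ × n_abs = 0.13 × 8.769e-6 = 1.140e-6 mol.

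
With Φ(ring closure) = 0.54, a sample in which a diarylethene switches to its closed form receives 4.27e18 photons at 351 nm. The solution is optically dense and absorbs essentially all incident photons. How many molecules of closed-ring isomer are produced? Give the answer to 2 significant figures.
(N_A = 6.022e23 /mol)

Moles of photons: 4.27e18 / 6.022e23 = 7.091e-6 mol.
Product: Φ × n_abs = 0.54 × 7.091e-6 = 3.829e-6 mol.
As a count: 3.829e-6 × 6.022e23 = 2.3e18.

2.3e18 molecules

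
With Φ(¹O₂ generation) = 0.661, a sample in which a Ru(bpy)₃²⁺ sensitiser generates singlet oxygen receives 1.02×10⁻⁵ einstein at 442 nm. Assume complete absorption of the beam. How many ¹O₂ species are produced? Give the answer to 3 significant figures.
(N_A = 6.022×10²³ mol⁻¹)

Product: Φ × n_abs = 0.661 × 1.02×10⁻⁵ = 6.742×10⁻⁶ mol.
As a count: 6.742×10⁻⁶ × 6.022×10²³ = 4.06×10¹⁸.

4.06×10¹⁸ species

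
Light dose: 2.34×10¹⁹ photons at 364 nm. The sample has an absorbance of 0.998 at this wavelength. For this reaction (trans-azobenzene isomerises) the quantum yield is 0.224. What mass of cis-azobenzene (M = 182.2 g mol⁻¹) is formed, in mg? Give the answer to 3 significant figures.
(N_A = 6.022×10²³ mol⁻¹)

Moles of photons: 2.34×10¹⁹ / 6.022×10²³ = 3.886×10⁻⁵ mol.
Fraction absorbed: 1 − 10^(−0.998) = 0.8995.
Photons absorbed: 0.8995 × 3.886×10⁻⁵ = 3.495×10⁻⁵ mol.
Product: Φ × n_abs = 0.224 × 3.495×10⁻⁵ = 7.829×10⁻⁶ mol.
Mass: 7.829×10⁻⁶ × 182.2 = 0.001426 g = 1.43 mg.

1.43 mg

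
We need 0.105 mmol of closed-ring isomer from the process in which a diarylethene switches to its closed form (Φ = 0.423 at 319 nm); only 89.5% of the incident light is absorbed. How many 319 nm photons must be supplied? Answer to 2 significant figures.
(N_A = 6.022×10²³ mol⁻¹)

1.7×10²⁰ photons

Product: 0.105 mmol = 1.05×10⁻⁴ mol.
Photons that must be absorbed: 1.05×10⁻⁴ / 0.423 = 2.482×10⁻⁴ mol.
Incident photons needed: 2.482×10⁻⁴ / 0.895 = 2.773×10⁻⁴ mol.
Photon count: 2.773×10⁻⁴ × 6.022×10²³ = 1.7×10²⁰.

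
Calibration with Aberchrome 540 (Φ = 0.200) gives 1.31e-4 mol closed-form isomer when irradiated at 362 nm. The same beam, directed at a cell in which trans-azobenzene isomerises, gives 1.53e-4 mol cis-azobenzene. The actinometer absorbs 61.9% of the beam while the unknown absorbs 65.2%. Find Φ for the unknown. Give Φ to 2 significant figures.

Photons absorbed by the actinometer: 1.31e-4 / 0.200 = 6.550e-4 mol.
Incident flux: 6.550e-4 / 0.619 = 0.001058 einstein.
Absorbed by unknown: 0.652 × 0.001058 = 6.898e-4 mol.
Φ(unknown) = 1.53e-4 / 6.898e-4 = 0.22.

Φ = 0.22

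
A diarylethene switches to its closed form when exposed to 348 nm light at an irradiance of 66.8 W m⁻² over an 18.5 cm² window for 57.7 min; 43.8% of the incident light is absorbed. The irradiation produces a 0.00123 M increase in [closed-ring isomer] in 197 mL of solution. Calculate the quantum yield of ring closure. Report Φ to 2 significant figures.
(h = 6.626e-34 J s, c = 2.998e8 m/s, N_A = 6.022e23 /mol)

Φ = 0.44

Product: (0.00123 M)(0.197 L) = 2.423e-4 mol.
Photon energy at 348 nm: hc/λ = (6.626e-34)(2.998e8)/(348e-9) = 5.708e-19 J.
Energy delivered: (66.8 W m⁻²)(18.5e-4 m²)(3462 s) = 427.8 J.
Photons incident: 427.8 / 5.708e-19 = 7.495e20, i.e. 7.495e20/6.022e23 = 0.001245 mol.
Photons absorbed: 0.438 × 0.001245 = 5.453e-4 mol.
Φ = 2.423e-4 mol / 5.453e-4 mol photons = 0.44.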